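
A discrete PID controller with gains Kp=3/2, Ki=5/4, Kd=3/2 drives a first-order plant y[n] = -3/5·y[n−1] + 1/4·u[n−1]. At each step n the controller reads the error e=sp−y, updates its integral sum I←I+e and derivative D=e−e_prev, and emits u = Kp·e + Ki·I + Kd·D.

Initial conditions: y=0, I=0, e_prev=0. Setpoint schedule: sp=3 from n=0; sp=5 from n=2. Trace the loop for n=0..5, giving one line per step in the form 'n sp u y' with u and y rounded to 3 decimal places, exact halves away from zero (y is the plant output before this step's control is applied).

(exact arithmetic carried between steps; '≈' marks a value shown rounded to 6 d.p. or computed from one; I and e_prev carry over from the previous line; the table rounds u and y to 3 d.p., halves away from zero)
n=0: y=0, sp=3, e=sp−y=3; I=3, D=e−e_prev=3; u=3/2·3+5/4·3+3/2·3=12.75; next y=-3/5·0+1/4·12.75=3.1875
n=1: y=3.1875, sp=3, e=sp−y=-0.1875; I=2.8125, D=e−e_prev=-3.1875; u=3/2·(-0.1875)+5/4·2.8125+3/2·(-3.1875)=-1.546875; next y=-3/5·3.1875+1/4·(-1.546875)≈-2.299219
n=2: y≈-2.299219, sp=5, e=sp−y≈7.299219; I≈10.111719, D=e−e_prev≈7.486719; u=3/2·7.299219+5/4·10.111719+3/2·7.486719≈34.818555; next y=-3/5·(-2.299219)+1/4·34.818555≈10.084170
n=3: y≈10.084170, sp=5, e=sp−y≈-5.084170; I≈5.027549, D=e−e_prev≈-12.383389; u=3/2·(-5.084170)+5/4·5.027549+3/2·(-12.383389)≈-19.916902; next y=-3/5·10.084170+1/4·(-19.916902)≈-11.029727
n=4: y≈-11.029727, sp=5, e=sp−y≈16.029727; I≈21.057276, D=e−e_prev≈21.113897; u=3/2·16.029727+5/4·21.057276+3/2·21.113897≈82.037032; next y=-3/5·(-11.029727)+1/4·82.037032≈27.127095
n=5: y≈27.127095, sp=5, e=sp−y≈-22.127095; I≈-1.069818, D=e−e_prev≈-38.156822; u=3/2·(-22.127095)+5/4·(-1.069818)+3/2·(-38.156822)≈-91.763148; next y=-3/5·27.127095+1/4·(-91.763148)≈-39.217044

0 3 12.750 0.000
1 3 -1.547 3.188
2 5 34.819 -2.299
3 5 -19.917 10.084
4 5 82.037 -11.030
5 5 -91.763 27.127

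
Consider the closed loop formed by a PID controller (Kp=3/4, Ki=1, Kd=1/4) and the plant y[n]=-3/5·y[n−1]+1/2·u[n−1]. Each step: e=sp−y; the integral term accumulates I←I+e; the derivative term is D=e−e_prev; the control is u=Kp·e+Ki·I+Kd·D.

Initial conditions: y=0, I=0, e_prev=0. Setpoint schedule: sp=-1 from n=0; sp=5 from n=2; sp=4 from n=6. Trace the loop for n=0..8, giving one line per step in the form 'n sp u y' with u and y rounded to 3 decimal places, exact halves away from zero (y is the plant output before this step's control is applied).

(exact arithmetic carried between steps; '≈' marks a value shown rounded to 6 d.p. or computed from one; I and e_prev carry over from the previous line; the table rounds u and y to 3 d.p., halves away from zero)
n=0: y=0, sp=-1, e=sp−y=-1; I=-1, D=e−e_prev=-1; u=3/4·(-1)+1·(-1)+1/4·(-1)=-2; next y=-3/5·0+1/2·(-2)=-1
n=1: y=-1, sp=-1, e=sp−y=0; I=-1, D=e−e_prev=1; u=3/4·0+1·(-1)+1/4·1=-0.75; next y=-3/5·(-1)+1/2·(-0.75)=0.225
n=2: y=0.225, sp=5, e=sp−y=4.775; I=3.775, D=e−e_prev=4.775; u=3/4·4.775+1·3.775+1/4·4.775=8.55; next y=-3/5·0.225+1/2·8.55=4.14
n=3: y=4.14, sp=5, e=sp−y=0.86; I=4.635, D=e−e_prev=-3.915; u=3/4·0.86+1·4.635+1/4·(-3.915)=4.30125; next y=-3/5·4.14+1/2·4.30125=-0.333375
n=4: y=-0.333375, sp=5, e=sp−y=5.333375; I=9.968375, D=e−e_prev=4.473375; u=3/4·5.333375+1·9.968375+1/4·4.473375=15.08675; next y=-3/5·(-0.333375)+1/2·15.08675=7.7434
n=5: y=7.7434, sp=5, e=sp−y=-2.7434; I=7.224975, D=e−e_prev=-8.076775; u=3/4·(-2.7434)+1·7.224975+1/4·(-8.076775)≈3.148231; next y=-3/5·7.7434+1/2·3.148231≈-3.071924
n=6: y≈-3.071924, sp=4, e=sp−y≈7.071924; I≈14.296899, D=e−e_prev≈9.815324; u=3/4·7.071924+1·14.296899+1/4·9.815324≈22.054674; next y=-3/5·(-3.071924)+1/2·22.054674≈12.870492
n=7: y≈12.870492, sp=4, e=sp−y≈-8.870492; I≈5.426408, D=e−e_prev≈-15.942416; u=3/4·(-8.870492)+1·5.426408+1/4·(-15.942416)≈-5.212065; next y=-3/5·12.870492+1/2·(-5.212065)≈-10.328327
n=8: y≈-10.328327, sp=4, e=sp−y≈14.328327; I≈19.754735, D=e−e_prev≈23.198819; u=3/4·14.328327+1·19.754735+1/4·23.198819≈36.300685; next y=-3/5·(-10.328327)+1/2·36.300685≈24.347339

0 -1 -2.000 0.000
1 -1 -0.750 -1.000
2 5 8.550 0.225
3 5 4.301 4.140
4 5 15.087 -0.333
5 5 3.148 7.743
6 4 22.055 -3.072
7 4 -5.212 12.870
8 4 36.301 -10.328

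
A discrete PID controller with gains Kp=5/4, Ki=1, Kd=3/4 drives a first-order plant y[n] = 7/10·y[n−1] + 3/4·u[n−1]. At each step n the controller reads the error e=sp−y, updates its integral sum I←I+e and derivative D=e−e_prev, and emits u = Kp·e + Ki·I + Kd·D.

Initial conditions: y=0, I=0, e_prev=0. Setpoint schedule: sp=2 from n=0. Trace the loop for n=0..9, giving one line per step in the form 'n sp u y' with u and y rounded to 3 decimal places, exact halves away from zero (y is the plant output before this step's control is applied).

(exact arithmetic carried between steps; '≈' marks a value shown rounded to 6 d.p. or computed from one; I and e_prev carry over from the previous line; the table rounds u and y to 3 d.p., halves away from zero)
n=0: y=0, sp=2, e=sp−y=2; I=2, D=e−e_prev=2; u=5/4·2+1·2+3/4·2=6; next y=7/10·0+3/4·6=4.5
n=1: y=4.5, sp=2, e=sp−y=-2.5; I=-0.5, D=e−e_prev=-4.5; u=5/4·(-2.5)+1·(-0.5)+3/4·(-4.5)=-7; next y=7/10·4.5+3/4·(-7)=-2.1
n=2: y=-2.1, sp=2, e=sp−y=4.1; I=3.6, D=e−e_prev=6.6; u=5/4·4.1+1·3.6+3/4·6.6=13.675; next y=7/10·(-2.1)+3/4·13.675=8.78625
n=3: y=8.78625, sp=2, e=sp−y=-6.78625; I=-3.18625, D=e−e_prev=-10.88625; u=5/4·(-6.78625)+1·(-3.18625)+3/4·(-10.88625)=-19.83375; next y=7/10·8.78625+3/4·(-19.83375)≈-8.724938
n=4: y≈-8.724938, sp=2, e=sp−y≈10.724938; I≈7.538688, D=e−e_prev≈17.511188; u=5/4·10.724938+1·7.538688+3/4·17.511188≈34.07825; next y=7/10·(-8.724938)+3/4·34.07825≈19.451231
n=5: y≈19.451231, sp=2, e=sp−y≈-17.451231; I≈-9.912544, D=e−e_prev≈-28.176169; u=5/4·(-17.451231)+1·(-9.912544)+3/4·(-28.176169)≈-52.858709; next y=7/10·19.451231+3/4·(-52.858709)≈-26.028170
n=6: y≈-26.028170, sp=2, e=sp−y≈28.028170; I≈18.115626, D=e−e_prev≈45.479401; u=5/4·28.028170+1·18.115626+3/4·45.479401≈87.260390; next y=7/10·(-26.028170)+3/4·87.260390≈47.225574
n=7: y≈47.225574, sp=2, e=sp−y≈-45.225574; I≈-27.109947, D=e−e_prev≈-73.253744; u=5/4·(-45.225574)+1·(-27.109947)+3/4·(-73.253744)≈-138.582222; next y=7/10·47.225574+3/4·(-138.582222)≈-70.878765
n=8: y≈-70.878765, sp=2, e=sp−y≈72.878765; I≈45.768818, D=e−e_prev≈118.104338; u=5/4·72.878765+1·45.768818+3/4·118.104338≈225.445528; next y=7/10·(-70.878765)+3/4·225.445528≈119.469010
n=9: y≈119.469010, sp=2, e=sp−y≈-117.469010; I≈-71.700193, D=e−e_prev≈-190.347775; u=5/4·(-117.469010)+1·(-71.700193)+3/4·(-190.347775)≈-361.297287; next y=7/10·119.469010+3/4·(-361.297287)≈-187.344658

0 2 6.000 0.000
1 2 -7.000 4.500
2 2 13.675 -2.100
3 2 -19.834 8.786
4 2 34.078 -8.725
5 2 -52.859 19.451
6 2 87.260 -26.028
7 2 -138.582 47.226
8 2 225.446 -70.879
9 2 -361.297 119.469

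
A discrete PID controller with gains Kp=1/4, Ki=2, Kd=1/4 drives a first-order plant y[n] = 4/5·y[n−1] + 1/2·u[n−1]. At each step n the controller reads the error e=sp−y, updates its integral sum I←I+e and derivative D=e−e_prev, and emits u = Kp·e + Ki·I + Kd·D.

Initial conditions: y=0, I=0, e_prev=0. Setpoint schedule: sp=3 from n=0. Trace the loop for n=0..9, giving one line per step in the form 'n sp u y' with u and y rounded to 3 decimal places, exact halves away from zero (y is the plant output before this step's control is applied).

(exact arithmetic carried between steps; '≈' marks a value shown rounded to 6 d.p. or computed from one; I and e_prev carry over from the previous line; the table rounds u and y to 3 d.p., halves away from zero)
n=0: y=0, sp=3, e=sp−y=3; I=3, D=e−e_prev=3; u=1/4·3+2·3+1/4·3=7.5; next y=4/5·0+1/2·7.5=3.75
n=1: y=3.75, sp=3, e=sp−y=-0.75; I=2.25, D=e−e_prev=-3.75; u=1/4·(-0.75)+2·2.25+1/4·(-3.75)=3.375; next y=4/5·3.75+1/2·3.375=4.6875
n=2: y=4.6875, sp=3, e=sp−y=-1.6875; I=0.5625, D=e−e_prev=-0.9375; u=1/4·(-1.6875)+2·0.5625+1/4·(-0.9375)=0.46875; next y=4/5·4.6875+1/2·0.46875=3.984375
n=3: y=3.984375, sp=3, e=sp−y=-0.984375; I=-0.421875, D=e−e_prev=0.703125; u=1/4·(-0.984375)+2·(-0.421875)+1/4·0.703125≈-0.914063; next y=4/5·3.984375+1/2·(-0.914063)≈2.730469
n=4: y≈2.730469, sp=3, e=sp−y≈0.269531; I≈-0.152344, D=e−e_prev≈1.253906; u=1/4·0.269531+2·(-0.152344)+1/4·1.253906≈0.076172; next y=4/5·2.730469+1/2·0.076172≈2.222461
n=5: y≈2.222461, sp=3, e=sp−y≈0.777539; I≈0.625195, D=e−e_prev≈0.508008; u=1/4·0.777539+2·0.625195+1/4·0.508008≈1.571777; next y=4/5·2.222461+1/2·1.571777≈2.563857
n=6: y≈2.563857, sp=3, e=sp−y≈0.436143; I≈1.061338, D=e−e_prev≈-0.341396; u=1/4·0.436143+2·1.061338+1/4·(-0.341396)≈2.146362; next y=4/5·2.563857+1/2·2.146362≈3.124267
n=7: y≈3.124267, sp=3, e=sp−y≈-0.124267; I≈0.937071, D=e−e_prev≈-0.560410; u=1/4·(-0.124267)+2·0.937071+1/4·(-0.560410)≈1.702972; next y=4/5·3.124267+1/2·1.702972≈3.350900
n=8: y≈3.350900, sp=3, e=sp−y≈-0.350900; I≈0.586171, D=e−e_prev≈-0.226633; u=1/4·(-0.350900)+2·0.586171+1/4·(-0.226633)≈1.027959; next y=4/5·3.350900+1/2·1.027959≈3.194699
n=9: y≈3.194699, sp=3, e=sp−y≈-0.194699; I≈0.391472, D=e−e_prev≈0.156201; u=1/4·(-0.194699)+2·0.391472+1/4·0.156201≈0.773319; next y=4/5·3.194699+1/2·0.773319≈2.942419

0 3 7.500 0.000
1 3 3.375 3.750
2 3 0.469 4.688
3 3 -0.914 3.984
4 3 0.076 2.730
5 3 1.572 2.222
6 3 2.146 2.564
7 3 1.703 3.124
8 3 1.028 3.351
9 3 0.773 3.195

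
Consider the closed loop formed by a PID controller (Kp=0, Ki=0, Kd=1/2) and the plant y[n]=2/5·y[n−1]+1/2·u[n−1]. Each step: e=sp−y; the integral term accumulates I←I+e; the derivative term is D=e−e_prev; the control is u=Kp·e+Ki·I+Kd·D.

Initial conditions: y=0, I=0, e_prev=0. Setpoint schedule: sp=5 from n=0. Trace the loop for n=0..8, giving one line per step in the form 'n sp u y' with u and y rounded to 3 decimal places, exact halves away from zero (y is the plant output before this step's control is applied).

(exact arithmetic carried between steps; '≈' marks a value shown rounded to 6 d.p. or computed from one; I and e_prev carry over from the previous line; the table rounds u and y to 3 d.p., halves away from zero)
n=0: y=0, sp=5, e=sp−y=5; I=5, D=e−e_prev=5; u=0·5+0·5+1/2·5=2.5; next y=2/5·0+1/2·2.5=1.25
n=1: y=1.25, sp=5, e=sp−y=3.75; I=8.75, D=e−e_prev=-1.25; u=0·3.75+0·8.75+1/2·(-1.25)=-0.625; next y=2/5·1.25+1/2·(-0.625)=0.1875
n=2: y=0.1875, sp=5, e=sp−y=4.8125; I=13.5625, D=e−e_prev=1.0625; u=0·4.8125+0·13.5625+1/2·1.0625=0.53125; next y=2/5·0.1875+1/2·0.53125=0.340625
n=3: y=0.340625, sp=5, e=sp−y=4.659375; I=18.221875, D=e−e_prev=-0.153125; u=0·4.659375+0·18.221875+1/2·(-0.153125)≈-0.076563; next y=2/5·0.340625+1/2·(-0.076563)≈0.097969
n=4: y≈0.097969, sp=5, e=sp−y≈4.902031; I≈23.123906, D=e−e_prev≈0.242656; u=0·4.902031+0·23.123906+1/2·0.242656≈0.121328; next y=2/5·0.097969+1/2·0.121328≈0.099852
n=5: y≈0.099852, sp=5, e=sp−y≈4.900148; I≈28.024055, D=e−e_prev≈-0.001883; u=0·4.900148+0·28.024055+1/2·(-0.001883)≈-0.000941; next y=2/5·0.099852+1/2·(-0.000941)≈0.039470
n=6: y≈0.039470, sp=5, e=sp−y≈4.960530; I≈32.984585, D=e−e_prev≈0.060382; u=0·4.960530+0·32.984585+1/2·0.060382≈0.030191; next y=2/5·0.039470+1/2·0.030191≈0.030883
n=7: y≈0.030883, sp=5, e=sp−y≈4.969117; I≈37.953701, D=e−e_prev≈0.008587; u=0·4.969117+0·37.953701+1/2·0.008587≈0.004293; next y=2/5·0.030883+1/2·0.004293≈0.014500
n=8: y≈0.014500, sp=5, e=sp−y≈4.985500; I≈42.939201, D=e−e_prev≈0.016383; u=0·4.985500+0·42.939201+1/2·0.016383≈0.008192; next y=2/5·0.014500+1/2·0.008192≈0.009896

0 5 2.500 0.000
1 5 -0.625 1.250
2 5 0.531 0.188
3 5 -0.077 0.341
4 5 0.121 0.098
5 5 -0.001 0.100
6 5 0.030 0.039
7 5 0.004 0.031
8 5 0.008 0.014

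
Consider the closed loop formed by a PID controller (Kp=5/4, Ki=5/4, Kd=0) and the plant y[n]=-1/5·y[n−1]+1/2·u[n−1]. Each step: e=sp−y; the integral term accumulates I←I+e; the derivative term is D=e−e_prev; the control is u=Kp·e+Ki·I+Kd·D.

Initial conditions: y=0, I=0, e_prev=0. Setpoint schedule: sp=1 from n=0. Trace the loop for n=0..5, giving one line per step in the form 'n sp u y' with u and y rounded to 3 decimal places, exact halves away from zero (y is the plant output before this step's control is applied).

(exact arithmetic carried between steps; '≈' marks a value shown rounded to 6 d.p. or computed from one; I and e_prev carry over from the previous line; the table rounds u and y to 3 d.p., halves away from zero)
n=0: y=0, sp=1, e=sp−y=1; I=1, D=e−e_prev=1; u=5/4·1+5/4·1+0·1=2.5; next y=-1/5·0+1/2·2.5=1.25
n=1: y=1.25, sp=1, e=sp−y=-0.25; I=0.75, D=e−e_prev=-1.25; u=5/4·(-0.25)+5/4·0.75+0·(-1.25)=0.625; next y=-1/5·1.25+1/2·0.625=0.0625
n=2: y=0.0625, sp=1, e=sp−y=0.9375; I=1.6875, D=e−e_prev=1.1875; u=5/4·0.9375+5/4·1.6875+0·1.1875=3.28125; next y=-1/5·0.0625+1/2·3.28125=1.628125
n=3: y=1.628125, sp=1, e=sp−y=-0.628125; I=1.059375, D=e−e_prev=-1.565625; u=5/4·(-0.628125)+5/4·1.059375+0·(-1.565625)≈0.539063; next y=-1/5·1.628125+1/2·0.539063≈-0.056094
n=4: y≈-0.056094, sp=1, e=sp−y≈1.056094; I≈2.115469, D=e−e_prev≈1.684219; u=5/4·1.056094+5/4·2.115469+0·1.684219≈3.964453; next y=-1/5·(-0.056094)+1/2·3.964453≈1.993445
n=5: y≈1.993445, sp=1, e=sp−y≈-0.993445; I≈1.122023, D=e−e_prev≈-2.049539; u=5/4·(-0.993445)+5/4·1.122023+0·(-2.049539)≈0.160723; next y=-1/5·1.993445+1/2·0.160723≈-0.318328

0 1 2.500 0.000
1 1 0.625 1.250
2 1 3.281 0.063
3 1 0.539 1.628
4 1 3.964 -0.056
5 1 0.161 1.993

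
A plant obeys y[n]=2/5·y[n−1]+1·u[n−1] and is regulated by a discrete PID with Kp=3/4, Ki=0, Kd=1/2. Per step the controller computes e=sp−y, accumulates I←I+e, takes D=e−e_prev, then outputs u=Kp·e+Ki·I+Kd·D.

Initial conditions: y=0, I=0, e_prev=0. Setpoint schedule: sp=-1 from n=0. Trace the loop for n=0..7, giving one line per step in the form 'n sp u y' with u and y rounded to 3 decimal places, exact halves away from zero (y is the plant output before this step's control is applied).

0 -1 -1.250 0.000
1 -1 0.813 -1.250
2 -1 -1.766 0.313
3 -1 1.457 -1.641
4 -1 -2.571 0.801
5 -1 2.464 -2.251
6 -1 -3.830 1.564
7 -1 4.038 -3.205

(exact arithmetic carried between steps; '≈' marks a value shown rounded to 6 d.p. or computed from one; I and e_prev carry over from the previous line; the table rounds u and y to 3 d.p., halves away from zero)
n=0: y=0, sp=-1, e=sp−y=-1; I=-1, D=e−e_prev=-1; u=3/4·(-1)+0·(-1)+1/2·(-1)=-1.25; next y=2/5·0+1·(-1.25)=-1.25
n=1: y=-1.25, sp=-1, e=sp−y=0.25; I=-0.75, D=e−e_prev=1.25; u=3/4·0.25+0·(-0.75)+1/2·1.25=0.8125; next y=2/5·(-1.25)+1·0.8125=0.3125
n=2: y=0.3125, sp=-1, e=sp−y=-1.3125; I=-2.0625, D=e−e_prev=-1.5625; u=3/4·(-1.3125)+0·(-2.0625)+1/2·(-1.5625)=-1.765625; next y=2/5·0.3125+1·(-1.765625)=-1.640625
n=3: y=-1.640625, sp=-1, e=sp−y=0.640625; I=-1.421875, D=e−e_prev=1.953125; u=3/4·0.640625+0·(-1.421875)+1/2·1.953125≈1.457031; next y=2/5·(-1.640625)+1·1.457031≈0.800781
n=4: y≈0.800781, sp=-1, e=sp−y≈-1.800781; I≈-3.222656, D=e−e_prev≈-2.441406; u=3/4·(-1.800781)+0·(-3.222656)+1/2·(-2.441406)≈-2.571289; next y=2/5·0.800781+1·(-2.571289)≈-2.250977
n=5: y≈-2.250977, sp=-1, e=sp−y≈1.250977; I≈-1.971680, D=e−e_prev≈3.051758; u=3/4·1.250977+0·(-1.971680)+1/2·3.051758≈2.464111; next y=2/5·(-2.250977)+1·2.464111≈1.563721
n=6: y≈1.563721, sp=-1, e=sp−y≈-2.563721; I≈-4.535400, D=e−e_prev≈-3.814697; u=3/4·(-2.563721)+0·(-4.535400)+1/2·(-3.814697)≈-3.830139; next y=2/5·1.563721+1·(-3.830139)≈-3.204651
n=7: y≈-3.204651, sp=-1, e=sp−y≈2.204651; I≈-2.330750, D=e−e_prev≈4.768372; u=3/4·2.204651+0·(-2.330750)+1/2·4.768372≈4.037674; next y=2/5·(-3.204651)+1·4.037674≈2.755814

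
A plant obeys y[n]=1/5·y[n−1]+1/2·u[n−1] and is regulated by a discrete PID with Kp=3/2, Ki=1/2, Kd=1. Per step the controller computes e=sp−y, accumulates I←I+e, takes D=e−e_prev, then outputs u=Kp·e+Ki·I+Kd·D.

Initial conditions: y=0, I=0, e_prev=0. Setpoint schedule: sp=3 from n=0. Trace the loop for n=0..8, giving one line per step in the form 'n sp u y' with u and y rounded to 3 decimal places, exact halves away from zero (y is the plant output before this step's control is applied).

0 3 9.000 0.000
1 3 -6.000 4.500
2 3 17.550 -2.100
3 3 -17.865 8.355
4 3 36.762 -7.262
5 3 -46.294 16.929
6 3 81.002 -19.761
7 3 -113.238 36.549
8 3 183.871 -49.309

(exact arithmetic carried between steps; '≈' marks a value shown rounded to 6 d.p. or computed from one; I and e_prev carry over from the previous line; the table rounds u and y to 3 d.p., halves away from zero)
n=0: y=0, sp=3, e=sp−y=3; I=3, D=e−e_prev=3; u=3/2·3+1/2·3+1·3=9; next y=1/5·0+1/2·9=4.5
n=1: y=4.5, sp=3, e=sp−y=-1.5; I=1.5, D=e−e_prev=-4.5; u=3/2·(-1.5)+1/2·1.5+1·(-4.5)=-6; next y=1/5·4.5+1/2·(-6)=-2.1
n=2: y=-2.1, sp=3, e=sp−y=5.1; I=6.6, D=e−e_prev=6.6; u=3/2·5.1+1/2·6.6+1·6.6=17.55; next y=1/5·(-2.1)+1/2·17.55=8.355
n=3: y=8.355, sp=3, e=sp−y=-5.355; I=1.245, D=e−e_prev=-10.455; u=3/2·(-5.355)+1/2·1.245+1·(-10.455)=-17.865; next y=1/5·8.355+1/2·(-17.865)=-7.2615
n=4: y=-7.2615, sp=3, e=sp−y=10.2615; I=11.5065, D=e−e_prev=15.6165; u=3/2·10.2615+1/2·11.5065+1·15.6165=36.762; next y=1/5·(-7.2615)+1/2·36.762=16.9287
n=5: y=16.9287, sp=3, e=sp−y=-13.9287; I=-2.4222, D=e−e_prev=-24.1902; u=3/2·(-13.9287)+1/2·(-2.4222)+1·(-24.1902)=-46.29435; next y=1/5·16.9287+1/2·(-46.29435)=-19.761435
n=6: y=-19.761435, sp=3, e=sp−y=22.761435; I=20.339235, D=e−e_prev=36.690135; u=3/2·22.761435+1/2·20.339235+1·36.690135=81.001905; next y=1/5·(-19.761435)+1/2·81.001905≈36.548666
n=7: y≈36.548666, sp=3, e=sp−y≈-33.548666; I≈-13.209431, D=e−e_prev≈-56.310101; u=3/2·(-33.548666)+1/2·(-13.209431)+1·(-56.310101)≈-113.237814; next y=1/5·36.548666+1/2·(-113.237814)≈-49.309174
n=8: y≈-49.309174, sp=3, e=sp−y≈52.309174; I≈39.099743, D=e−e_prev≈85.857839; u=3/2·52.309174+1/2·39.099743+1·85.857839≈183.871472; next y=1/5·(-49.309174)+1/2·183.871472≈82.073901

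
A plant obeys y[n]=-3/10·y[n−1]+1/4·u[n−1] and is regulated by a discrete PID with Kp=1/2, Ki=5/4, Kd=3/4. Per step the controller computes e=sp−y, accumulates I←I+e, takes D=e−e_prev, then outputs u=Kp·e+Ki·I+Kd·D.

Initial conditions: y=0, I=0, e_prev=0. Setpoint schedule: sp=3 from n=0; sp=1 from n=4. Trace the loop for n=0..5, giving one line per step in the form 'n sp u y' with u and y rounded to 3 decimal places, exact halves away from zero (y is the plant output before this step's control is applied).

(exact arithmetic carried between steps; '≈' marks a value shown rounded to 6 d.p. or computed from one; I and e_prev carry over from the previous line; the table rounds u and y to 3 d.p., halves away from zero)
n=0: y=0, sp=3, e=sp−y=3; I=3, D=e−e_prev=3; u=1/2·3+5/4·3+3/4·3=7.5; next y=-3/10·0+1/4·7.5=1.875
n=1: y=1.875, sp=3, e=sp−y=1.125; I=4.125, D=e−e_prev=-1.875; u=1/2·1.125+5/4·4.125+3/4·(-1.875)=4.3125; next y=-3/10·1.875+1/4·4.3125=0.515625
n=2: y=0.515625, sp=3, e=sp−y=2.484375; I=6.609375, D=e−e_prev=1.359375; u=1/2·2.484375+5/4·6.609375+3/4·1.359375≈10.523438; next y=-3/10·0.515625+1/4·10.523438≈2.476172
n=3: y≈2.476172, sp=3, e=sp−y≈0.523828; I≈7.133203, D=e−e_prev≈-1.960547; u=1/2·0.523828+5/4·7.133203+3/4·(-1.960547)≈7.708008; next y=-3/10·2.476172+1/4·7.708008≈1.184150
n=4: y≈1.184150, sp=1, e=sp−y≈-0.184150; I≈6.949053, D=e−e_prev≈-0.707979; u=1/2·(-0.184150)+5/4·6.949053+3/4·(-0.707979)≈8.063257; next y=-3/10·1.184150+1/4·8.063257≈1.660569
n=5: y≈1.660569, sp=1, e=sp−y≈-0.660569; I≈6.288484, D=e−e_prev≈-0.476419; u=1/2·(-0.660569)+5/4·6.288484+3/4·(-0.476419)≈7.173006; next y=-3/10·1.660569+1/4·7.173006≈1.295081

0 3 7.500 0.000
1 3 4.313 1.875
2 3 10.523 0.516
3 3 7.708 2.476
4 1 8.063 1.184
5 1 7.173 1.661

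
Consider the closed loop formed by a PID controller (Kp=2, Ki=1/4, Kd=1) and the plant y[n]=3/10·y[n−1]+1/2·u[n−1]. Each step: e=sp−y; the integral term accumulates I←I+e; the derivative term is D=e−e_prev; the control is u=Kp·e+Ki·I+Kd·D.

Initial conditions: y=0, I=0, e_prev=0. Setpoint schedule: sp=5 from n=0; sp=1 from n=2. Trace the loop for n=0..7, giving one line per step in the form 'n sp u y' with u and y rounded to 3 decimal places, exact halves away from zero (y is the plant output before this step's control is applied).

0 5 16.250 0.000
1 5 -13.906 8.125
2 1 21.520 -4.516
3 1 -30.984 9.405
4 1 52.581 -12.671
5 1 -80.347 22.489
6 1 131.168 -33.427
7 1 -205.336 55.556

(exact arithmetic carried between steps; '≈' marks a value shown rounded to 6 d.p. or computed from one; I and e_prev carry over from the previous line; the table rounds u and y to 3 d.p., halves away from zero)
n=0: y=0, sp=5, e=sp−y=5; I=5, D=e−e_prev=5; u=2·5+1/4·5+1·5=16.25; next y=3/10·0+1/2·16.25=8.125
n=1: y=8.125, sp=5, e=sp−y=-3.125; I=1.875, D=e−e_prev=-8.125; u=2·(-3.125)+1/4·1.875+1·(-8.125)=-13.90625; next y=3/10·8.125+1/2·(-13.90625)=-4.515625
n=2: y=-4.515625, sp=1, e=sp−y=5.515625; I=7.390625, D=e−e_prev=8.640625; u=2·5.515625+1/4·7.390625+1·8.640625≈21.519531; next y=3/10·(-4.515625)+1/2·21.519531≈9.405078
n=3: y≈9.405078, sp=1, e=sp−y≈-8.405078; I≈-1.014453, D=e−e_prev≈-13.920703; u=2·(-8.405078)+1/4·(-1.014453)+1·(-13.920703)≈-30.984473; next y=3/10·9.405078+1/2·(-30.984473)≈-12.670713
n=4: y≈-12.670713, sp=1, e=sp−y≈13.670713; I≈12.656260, D=e−e_prev≈22.075791; u=2·13.670713+1/4·12.656260+1·22.075791≈52.581282; next y=3/10·(-12.670713)+1/2·52.581282≈22.489427
n=5: y≈22.489427, sp=1, e=sp−y≈-21.489427; I≈-8.833167, D=e−e_prev≈-35.160140; u=2·(-21.489427)+1/4·(-8.833167)+1·(-35.160140)≈-80.347286; next y=3/10·22.489427+1/2·(-80.347286)≈-33.426815
n=6: y≈-33.426815, sp=1, e=sp−y≈34.426815; I≈25.593648, D=e−e_prev≈55.916242; u=2·34.426815+1/4·25.593648+1·55.916242≈131.168283; next y=3/10·(-33.426815)+1/2·131.168283≈55.556097
n=7: y≈55.556097, sp=1, e=sp−y≈-54.556097; I≈-28.962450, D=e−e_prev≈-88.982912; u=2·(-54.556097)+1/4·(-28.962450)+1·(-88.982912)≈-205.335719; next y=3/10·55.556097+1/2·(-205.335719)≈-86.001030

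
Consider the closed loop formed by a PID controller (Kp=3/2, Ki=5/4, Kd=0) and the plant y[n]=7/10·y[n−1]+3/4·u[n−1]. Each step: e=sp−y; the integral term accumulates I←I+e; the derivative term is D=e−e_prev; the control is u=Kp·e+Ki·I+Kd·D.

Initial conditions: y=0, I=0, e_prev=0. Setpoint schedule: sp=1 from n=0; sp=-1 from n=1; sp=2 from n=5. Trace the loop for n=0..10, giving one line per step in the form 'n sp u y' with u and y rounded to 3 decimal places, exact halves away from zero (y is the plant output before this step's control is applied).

0 1 2.750 0.000
1 -1 -7.172 2.063
2 -1 5.494 -3.935
3 -1 -5.414 1.366
4 -1 3.923 -3.105
5 2 4.152 0.768
6 2 -2.238 3.652
7 2 3.326 0.878
8 2 -1.407 3.109
9 2 2.673 1.121
10 2 -0.817 2.790

(exact arithmetic carried between steps; '≈' marks a value shown rounded to 6 d.p. or computed from one; I and e_prev carry over from the previous line; the table rounds u and y to 3 d.p., halves away from zero)
n=0: y=0, sp=1, e=sp−y=1; I=1, D=e−e_prev=1; u=3/2·1+5/4·1+0·1=2.75; next y=7/10·0+3/4·2.75=2.0625
n=1: y=2.0625, sp=-1, e=sp−y=-3.0625; I=-2.0625, D=e−e_prev=-4.0625; u=3/2·(-3.0625)+5/4·(-2.0625)+0·(-4.0625)=-7.171875; next y=7/10·2.0625+3/4·(-7.171875)≈-3.935156
n=2: y≈-3.935156, sp=-1, e=sp−y≈2.935156; I≈0.872656, D=e−e_prev≈5.997656; u=3/2·2.935156+5/4·0.872656+0·5.997656≈5.493555; next y=7/10·(-3.935156)+3/4·5.493555≈1.365557
n=3: y≈1.365557, sp=-1, e=sp−y≈-2.365557; I≈-1.492900, D=e−e_prev≈-5.300713; u=3/2·(-2.365557)+5/4·(-1.492900)+0·(-5.300713)≈-5.414460; next y=7/10·1.365557+3/4·(-5.414460)≈-3.104956
n=4: y≈-3.104956, sp=-1, e=sp−y≈2.104956; I≈0.612055, D=e−e_prev≈4.470512; u=3/2·2.104956+5/4·0.612055+0·4.470512≈3.922503; next y=7/10·(-3.104956)+3/4·3.922503≈0.768408
n=5: y≈0.768408, sp=2, e=sp−y≈1.231592; I≈1.843647, D=e−e_prev≈-0.873364; u=3/2·1.231592+5/4·1.843647+0·(-0.873364)≈4.151947; next y=7/10·0.768408+3/4·4.151947≈3.651846
n=6: y≈3.651846, sp=2, e=sp−y≈-1.651846; I≈0.191801, D=e−e_prev≈-2.883438; u=3/2·(-1.651846)+5/4·0.191801+0·(-2.883438)≈-2.238017; next y=7/10·3.651846+3/4·(-2.238017)≈0.877779
n=7: y≈0.877779, sp=2, e=sp−y≈1.122221; I≈1.314022, D=e−e_prev≈2.774067; u=3/2·1.122221+5/4·1.314022+0·2.774067≈3.325859; next y=7/10·0.877779+3/4·3.325859≈3.108840
n=8: y≈3.108840, sp=2, e=sp−y≈-1.108840; I≈0.205183, D=e−e_prev≈-2.231060; u=3/2·(-1.108840)+5/4·0.205183+0·(-2.231060)≈-1.406781; next y=7/10·3.108840+3/4·(-1.406781)≈1.121102
n=9: y≈1.121102, sp=2, e=sp−y≈0.878898; I≈1.084081, D=e−e_prev≈1.987738; u=3/2·0.878898+5/4·1.084081+0·1.987738≈2.673448; next y=7/10·1.121102+3/4·2.673448≈2.789857
n=10: y≈2.789857, sp=2, e=sp−y≈-0.789857; I≈0.294223, D=e−e_prev≈-1.668756; u=3/2·(-0.789857)+5/4·0.294223+0·(-1.668756)≈-0.817007; next y=7/10·2.789857+3/4·(-0.817007)≈1.340145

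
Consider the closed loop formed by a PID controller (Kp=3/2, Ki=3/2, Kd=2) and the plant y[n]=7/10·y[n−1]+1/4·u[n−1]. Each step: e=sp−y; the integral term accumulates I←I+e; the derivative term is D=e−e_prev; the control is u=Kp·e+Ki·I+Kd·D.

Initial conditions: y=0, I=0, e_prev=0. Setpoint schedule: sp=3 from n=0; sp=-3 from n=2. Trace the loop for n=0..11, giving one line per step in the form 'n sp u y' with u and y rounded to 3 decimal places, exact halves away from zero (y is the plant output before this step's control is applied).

0 3 15.000 0.000
1 3 -5.250 3.750
2 -3 -16.688 1.313
3 -3 6.797 -3.253
4 -3 -15.330 -0.578
5 -3 4.683 -4.237
6 -3 -12.989 -1.795
7 -3 3.631 -4.504
8 -3 -10.825 -2.245
9 -3 2.724 -4.278
10 -3 -9.247 -2.313
11 -3 1.740 -3.931

(exact arithmetic carried between steps; '≈' marks a value shown rounded to 6 d.p. or computed from one; I and e_prev carry over from the previous line; the table rounds u and y to 3 d.p., halves away from zero)
n=0: y=0, sp=3, e=sp−y=3; I=3, D=e−e_prev=3; u=3/2·3+3/2·3+2·3=15; next y=7/10·0+1/4·15=3.75
n=1: y=3.75, sp=3, e=sp−y=-0.75; I=2.25, D=e−e_prev=-3.75; u=3/2·(-0.75)+3/2·2.25+2·(-3.75)=-5.25; next y=7/10·3.75+1/4·(-5.25)=1.3125
n=2: y=1.3125, sp=-3, e=sp−y=-4.3125; I=-2.0625, D=e−e_prev=-3.5625; u=3/2·(-4.3125)+3/2·(-2.0625)+2·(-3.5625)=-16.6875; next y=7/10·1.3125+1/4·(-16.6875)=-3.253125
n=3: y=-3.253125, sp=-3, e=sp−y=0.253125; I=-1.809375, D=e−e_prev=4.565625; u=3/2·0.253125+3/2·(-1.809375)+2·4.565625=6.796875; next y=7/10·(-3.253125)+1/4·6.796875≈-0.577969
n=4: y≈-0.577969, sp=-3, e=sp−y≈-2.422031; I≈-4.231406, D=e−e_prev≈-2.675156; u=3/2·(-2.422031)+3/2·(-4.231406)+2·(-2.675156)≈-15.330469; next y=7/10·(-0.577969)+1/4·(-15.330469)≈-4.237195
n=5: y≈-4.237195, sp=-3, e=sp−y≈1.237195; I≈-2.994211, D=e−e_prev≈3.659227; u=3/2·1.237195+3/2·(-2.994211)+2·3.659227≈4.682930; next y=7/10·(-4.237195)+1/4·4.682930≈-1.795304
n=6: y≈-1.795304, sp=-3, e=sp−y≈-1.204696; I≈-4.198907, D=e−e_prev≈-2.441891; u=3/2·(-1.204696)+3/2·(-4.198907)+2·(-2.441891)≈-12.989186; next y=7/10·(-1.795304)+1/4·(-12.989186)≈-4.504009
n=7: y≈-4.504009, sp=-3, e=sp−y≈1.504009; I≈-2.694897, D=e−e_prev≈2.708705; u=3/2·1.504009+3/2·(-2.694897)+2·2.708705≈3.631078; next y=7/10·(-4.504009)+1/4·3.631078≈-2.245037
n=8: y≈-2.245037, sp=-3, e=sp−y≈-0.754963; I≈-3.449860, D=e−e_prev≈-2.258972; u=3/2·(-0.754963)+3/2·(-3.449860)+2·(-2.258972)≈-10.825180; next y=7/10·(-2.245037)+1/4·(-10.825180)≈-4.277821
n=9: y≈-4.277821, sp=-3, e=sp−y≈1.277821; I≈-2.172039, D=e−e_prev≈2.032784; u=3/2·1.277821+3/2·(-2.172039)+2·2.032784≈2.724240; next y=7/10·(-4.277821)+1/4·2.724240≈-2.313415
n=10: y≈-2.313415, sp=-3, e=sp−y≈-0.686585; I≈-2.858625, D=e−e_prev≈-1.964406; u=3/2·(-0.686585)+3/2·(-2.858625)+2·(-1.964406)≈-9.246628; next y=7/10·(-2.313415)+1/4·(-9.246628)≈-3.931047
n=11: y≈-3.931047, sp=-3, e=sp−y≈0.931047; I≈-1.927578, D=e−e_prev≈1.617633; u=3/2·0.931047+3/2·(-1.927578)+2·1.617633≈1.740469; next y=7/10·(-3.931047)+1/4·1.740469≈-2.316616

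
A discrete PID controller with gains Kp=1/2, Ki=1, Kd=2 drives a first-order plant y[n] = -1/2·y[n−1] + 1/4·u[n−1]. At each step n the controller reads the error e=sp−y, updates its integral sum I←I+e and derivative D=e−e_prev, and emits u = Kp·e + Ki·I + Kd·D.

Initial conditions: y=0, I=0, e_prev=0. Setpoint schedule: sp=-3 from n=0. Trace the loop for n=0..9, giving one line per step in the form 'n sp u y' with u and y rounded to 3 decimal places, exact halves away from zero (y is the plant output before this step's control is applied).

(exact arithmetic carried between steps; '≈' marks a value shown rounded to 6 d.p. or computed from one; I and e_prev carry over from the previous line; the table rounds u and y to 3 d.p., halves away from zero)
n=0: y=0, sp=-3, e=sp−y=-3; I=-3, D=e−e_prev=-3; u=1/2·(-3)+1·(-3)+2·(-3)=-10.5; next y=-1/2·0+1/4·(-10.5)=-2.625
n=1: y=-2.625, sp=-3, e=sp−y=-0.375; I=-3.375, D=e−e_prev=2.625; u=1/2·(-0.375)+1·(-3.375)+2·2.625=1.6875; next y=-1/2·(-2.625)+1/4·1.6875=1.734375
n=2: y=1.734375, sp=-3, e=sp−y=-4.734375; I=-8.109375, D=e−e_prev=-4.359375; u=1/2·(-4.734375)+1·(-8.109375)+2·(-4.359375)≈-19.195313; next y=-1/2·1.734375+1/4·(-19.195313)≈-5.666016
n=3: y≈-5.666016, sp=-3, e=sp−y≈2.666016; I≈-5.443359, D=e−e_prev≈7.400391; u=1/2·2.666016+1·(-5.443359)+2·7.400391≈10.690430; next y=-1/2·(-5.666016)+1/4·10.690430≈5.505615
n=4: y≈5.505615, sp=-3, e=sp−y≈-8.505615; I≈-13.948975, D=e−e_prev≈-11.171631; u=1/2·(-8.505615)+1·(-13.948975)+2·(-11.171631)≈-40.545044; next y=-1/2·5.505615+1/4·(-40.545044)≈-12.889069
n=5: y≈-12.889069, sp=-3, e=sp−y≈9.889069; I≈-4.059906, D=e−e_prev≈18.394684; u=1/2·9.889069+1·(-4.059906)+2·18.394684≈37.673996; next y=-1/2·(-12.889069)+1/4·37.673996≈15.863033
n=6: y≈15.863033, sp=-3, e=sp−y≈-18.863033; I≈-22.922939, D=e−e_prev≈-28.752102; u=1/2·(-18.863033)+1·(-22.922939)+2·(-28.752102)≈-89.858660; next y=-1/2·15.863033+1/4·(-89.858660)≈-30.396182
n=7: y≈-30.396182, sp=-3, e=sp−y≈27.396182; I≈4.473242, D=e−e_prev≈46.259215; u=1/2·27.396182+1·4.473242+2·46.259215≈110.689763; next y=-1/2·(-30.396182)+1/4·110.689763≈42.870531
n=8: y≈42.870531, sp=-3, e=sp−y≈-45.870531; I≈-41.397289, D=e−e_prev≈-73.266713; u=1/2·(-45.870531)+1·(-41.397289)+2·(-73.266713)≈-210.865981; next y=-1/2·42.870531+1/4·(-210.865981)≈-74.151761
n=9: y≈-74.151761, sp=-3, e=sp−y≈71.151761; I≈29.754472, D=e−e_prev≈117.022293; u=1/2·71.151761+1·29.754472+2·117.022293≈299.374937; next y=-1/2·(-74.151761)+1/4·299.374937≈111.919615

0 -3 -10.500 0.000
1 -3 1.688 -2.625
2 -3 -19.195 1.734
3 -3 10.690 -5.666
4 -3 -40.545 5.506
5 -3 37.674 -12.889
6 -3 -89.859 15.863
7 -3 110.690 -30.396
8 -3 -210.866 42.871
9 -3 299.375 -74.152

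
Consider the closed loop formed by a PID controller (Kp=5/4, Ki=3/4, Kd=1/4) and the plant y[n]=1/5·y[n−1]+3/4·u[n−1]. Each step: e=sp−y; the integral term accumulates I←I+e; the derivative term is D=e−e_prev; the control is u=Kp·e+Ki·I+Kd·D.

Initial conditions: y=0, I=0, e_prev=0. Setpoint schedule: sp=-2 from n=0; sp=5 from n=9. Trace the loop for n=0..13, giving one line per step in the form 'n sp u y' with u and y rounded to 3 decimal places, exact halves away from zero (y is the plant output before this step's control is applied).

(exact arithmetic carried between steps; '≈' marks a value shown rounded to 6 d.p. or computed from one; I and e_prev carry over from the previous line; the table rounds u and y to 3 d.p., halves away from zero)
n=0: y=0, sp=-2, e=sp−y=-2; I=-2, D=e−e_prev=-2; u=5/4·(-2)+3/4·(-2)+1/4·(-2)=-4.5; next y=1/5·0+3/4·(-4.5)=-3.375
n=1: y=-3.375, sp=-2, e=sp−y=1.375; I=-0.625, D=e−e_prev=3.375; u=5/4·1.375+3/4·(-0.625)+1/4·3.375=2.09375; next y=1/5·(-3.375)+3/4·2.09375≈0.895313
n=2: y≈0.895313, sp=-2, e=sp−y≈-2.895313; I≈-3.520313, D=e−e_prev≈-4.270313; u=5/4·(-2.895313)+3/4·(-3.520313)+1/4·(-4.270313)≈-7.326953; next y=1/5·0.895313+3/4·(-7.326953)≈-5.316152
n=3: y≈-5.316152, sp=-2, e=sp−y≈3.316152; I≈-0.204160, D=e−e_prev≈6.211465; u=5/4·3.316152+3/4·(-0.204160)+1/4·6.211465≈5.544937; next y=1/5·(-5.316152)+3/4·5.544937≈3.095472
n=4: y≈3.095472, sp=-2, e=sp−y≈-5.095472; I≈-5.299632, D=e−e_prev≈-8.411624; u=5/4·(-5.095472)+3/4·(-5.299632)+1/4·(-8.411624)≈-12.446970; next y=1/5·3.095472+3/4·(-12.446970)≈-8.716133
n=5: y≈-8.716133, sp=-2, e=sp−y≈6.716133; I≈1.416501, D=e−e_prev≈11.811605; u=5/4·6.716133+3/4·1.416501+1/4·11.811605≈12.410443; next y=1/5·(-8.716133)+3/4·12.410443≈7.564606
n=6: y≈7.564606, sp=-2, e=sp−y≈-9.564606; I≈-8.148105, D=e−e_prev≈-16.280739; u=5/4·(-9.564606)+3/4·(-8.148105)+1/4·(-16.280739)≈-22.137021; next y=1/5·7.564606+3/4·(-22.137021)≈-15.089845
n=7: y≈-15.089845, sp=-2, e=sp−y≈13.089845; I≈4.941740, D=e−e_prev≈22.654451; u=5/4·13.089845+3/4·4.941740+1/4·22.654451≈25.732223; next y=1/5·(-15.089845)+3/4·25.732223≈16.281198
n=8: y≈16.281198, sp=-2, e=sp−y≈-18.281198; I≈-13.339459, D=e−e_prev≈-31.371043; u=5/4·(-18.281198)+3/4·(-13.339459)+1/4·(-31.371043)≈-40.698853; next y=1/5·16.281198+3/4·(-40.698853)≈-27.267900
n=9: y≈-27.267900, sp=5, e=sp−y≈32.267900; I≈18.928441, D=e−e_prev≈50.549098; u=5/4·32.267900+3/4·18.928441+1/4·50.549098≈67.168480; next y=1/5·(-27.267900)+3/4·67.168480≈44.922780
n=10: y≈44.922780, sp=5, e=sp−y≈-39.922780; I≈-20.994339, D=e−e_prev≈-72.190680; u=5/4·(-39.922780)+3/4·(-20.994339)+1/4·(-72.190680)≈-83.696899; next y=1/5·44.922780+3/4·(-83.696899)≈-53.788119
n=11: y≈-53.788119, sp=5, e=sp−y≈58.788119; I≈37.793780, D=e−e_prev≈98.710899; u=5/4·58.788119+3/4·37.793780+1/4·98.710899≈126.508208; next y=1/5·(-53.788119)+3/4·126.508208≈84.123532
n=12: y≈84.123532, sp=5, e=sp−y≈-79.123532; I≈-41.329752, D=e−e_prev≈-137.911651; u=5/4·(-79.123532)+3/4·(-41.329752)+1/4·(-137.911651)≈-164.379642; next y=1/5·84.123532+3/4·(-164.379642)≈-106.460025
n=13: y≈-106.460025, sp=5, e=sp−y≈111.460025; I≈70.130273, D=e−e_prev≈190.583557; u=5/4·111.460025+3/4·70.130273+1/4·190.583557≈239.568625; next y=1/5·(-106.460025)+3/4·239.568625≈158.384464

0 -2 -4.500 0.000
1 -2 2.094 -3.375
2 -2 -7.327 0.895
3 -2 5.545 -5.316
4 -2 -12.447 3.095
5 -2 12.410 -8.716
6 -2 -22.137 7.565
7 -2 25.732 -15.090
8 -2 -40.699 16.281
9 5 67.168 -27.268
10 5 -83.697 44.923
11 5 126.508 -53.788
12 5 -164.380 84.124
13 5 239.569 -106.460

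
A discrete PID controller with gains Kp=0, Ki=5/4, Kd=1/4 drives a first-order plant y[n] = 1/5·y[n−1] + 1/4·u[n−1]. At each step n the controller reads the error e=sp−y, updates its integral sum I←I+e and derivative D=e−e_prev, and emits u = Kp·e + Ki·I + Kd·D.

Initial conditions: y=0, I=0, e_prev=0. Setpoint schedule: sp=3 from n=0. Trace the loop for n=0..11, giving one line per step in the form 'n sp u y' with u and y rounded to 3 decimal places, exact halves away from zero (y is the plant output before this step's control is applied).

(exact arithmetic carried between steps; '≈' marks a value shown rounded to 6 d.p. or computed from one; I and e_prev carry over from the previous line; the table rounds u and y to 3 d.p., halves away from zero)
n=0: y=0, sp=3, e=sp−y=3; I=3, D=e−e_prev=3; u=0·3+5/4·3+1/4·3=4.5; next y=1/5·0+1/4·4.5=1.125
n=1: y=1.125, sp=3, e=sp−y=1.875; I=4.875, D=e−e_prev=-1.125; u=0·1.875+5/4·4.875+1/4·(-1.125)=5.8125; next y=1/5·1.125+1/4·5.8125=1.678125
n=2: y=1.678125, sp=3, e=sp−y=1.321875; I=6.196875, D=e−e_prev=-0.553125; u=0·1.321875+5/4·6.196875+1/4·(-0.553125)≈7.607813; next y=1/5·1.678125+1/4·7.607813≈2.237578
n=3: y≈2.237578, sp=3, e=sp−y≈0.762422; I≈6.959297, D=e−e_prev≈-0.559453; u=0·0.762422+5/4·6.959297+1/4·(-0.559453)≈8.559258; next y=1/5·2.237578+1/4·8.559258≈2.587330
n=4: y≈2.587330, sp=3, e=sp−y≈0.412670; I≈7.371967, D=e−e_prev≈-0.349752; u=0·0.412670+5/4·7.371967+1/4·(-0.349752)≈9.127521; next y=1/5·2.587330+1/4·9.127521≈2.799346
n=5: y≈2.799346, sp=3, e=sp−y≈0.200654; I≈7.572621, D=e−e_prev≈-0.212016; u=0·0.200654+5/4·7.572621+1/4·(-0.212016)≈9.412772; next y=1/5·2.799346+1/4·9.412772≈2.913062
n=6: y≈2.913062, sp=3, e=sp−y≈0.086938; I≈7.659558, D=e−e_prev≈-0.113716; u=0·0.086938+5/4·7.659558+1/4·(-0.113716)≈9.546019; next y=1/5·2.913062+1/4·9.546019≈2.969117
n=7: y≈2.969117, sp=3, e=sp−y≈0.030883; I≈7.690441, D=e−e_prev≈-0.056055; u=0·0.030883+5/4·7.690441+1/4·(-0.056055)≈9.599038; next y=1/5·2.969117+1/4·9.599038≈2.993583
n=8: y≈2.993583, sp=3, e=sp−y≈0.006417; I≈7.696858, D=e−e_prev≈-0.024466; u=0·0.006417+5/4·7.696858+1/4·(-0.024466)≈9.614957; next y=1/5·2.993583+1/4·9.614957≈3.002456
n=9: y≈3.002456, sp=3, e=sp−y≈-0.002456; I≈7.694403, D=e−e_prev≈-0.008873; u=0·(-0.002456)+5/4·7.694403+1/4·(-0.008873)≈9.615785; next y=1/5·3.002456+1/4·9.615785≈3.004437
n=10: y≈3.004437, sp=3, e=sp−y≈-0.004437; I≈7.689965, D=e−e_prev≈-0.001982; u=0·(-0.004437)+5/4·7.689965+1/4·(-0.001982)≈9.611961; next y=1/5·3.004437+1/4·9.611961≈3.003878
n=11: y≈3.003878, sp=3, e=sp−y≈-0.003878; I≈7.686087, D=e−e_prev≈0.000560; u=0·(-0.003878)+5/4·7.686087+1/4·0.000560≈9.607749; next y=1/5·3.003878+1/4·9.607749≈3.002713

0 3 4.500 0.000
1 3 5.813 1.125
2 3 7.608 1.678
3 3 8.559 2.238
4 3 9.128 2.587
5 3 9.413 2.799
6 3 9.546 2.913
7 3 9.599 2.969
8 3 9.615 2.994
9 3 9.616 3.002
10 3 9.612 3.004
11 3 9.608 3.004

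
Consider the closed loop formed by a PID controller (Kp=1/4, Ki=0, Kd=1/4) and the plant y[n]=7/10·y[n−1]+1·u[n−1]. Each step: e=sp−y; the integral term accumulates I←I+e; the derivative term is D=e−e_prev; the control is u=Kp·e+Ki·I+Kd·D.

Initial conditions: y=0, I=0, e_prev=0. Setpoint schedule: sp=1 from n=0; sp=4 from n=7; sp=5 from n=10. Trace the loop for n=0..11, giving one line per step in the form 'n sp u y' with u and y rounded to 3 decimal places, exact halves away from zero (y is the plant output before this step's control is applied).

0 1 0.500 0.000
1 1 0.000 0.500
2 1 0.200 0.350
3 1 0.115 0.445
4 1 0.148 0.427
5 1 0.133 0.447
6 1 0.139 0.446
7 4 1.636 0.451
8 4 0.137 1.952
9 4 0.736 1.503
10 5 0.981 1.789
11 5 0.580 2.233

(exact arithmetic carried between steps; '≈' marks a value shown rounded to 6 d.p. or computed from one; I and e_prev carry over from the previous line; the table rounds u and y to 3 d.p., halves away from zero)
n=0: y=0, sp=1, e=sp−y=1; I=1, D=e−e_prev=1; u=1/4·1+0·1+1/4·1=0.5; next y=7/10·0+1·0.5=0.5
n=1: y=0.5, sp=1, e=sp−y=0.5; I=1.5, D=e−e_prev=-0.5; u=1/4·0.5+0·1.5+1/4·(-0.5)=0; next y=7/10·0.5+1·0=0.35
n=2: y=0.35, sp=1, e=sp−y=0.65; I=2.15, D=e−e_prev=0.15; u=1/4·0.65+0·2.15+1/4·0.15=0.2; next y=7/10·0.35+1·0.2=0.445
n=3: y=0.445, sp=1, e=sp−y=0.555; I=2.705, D=e−e_prev=-0.095; u=1/4·0.555+0·2.705+1/4·(-0.095)=0.115; next y=7/10·0.445+1·0.115=0.4265
n=4: y=0.4265, sp=1, e=sp−y=0.5735; I=3.2785, D=e−e_prev=0.0185; u=1/4·0.5735+0·3.2785+1/4·0.0185=0.148; next y=7/10·0.4265+1·0.148=0.44655
n=5: y=0.44655, sp=1, e=sp−y=0.55345; I=3.83195, D=e−e_prev=-0.02005; u=1/4·0.55345+0·3.83195+1/4·(-0.02005)=0.13335; next y=7/10·0.44655+1·0.13335=0.445935
n=6: y=0.445935, sp=1, e=sp−y=0.554065; I=4.386015, D=e−e_prev=0.000615; u=1/4·0.554065+0·4.386015+1/4·0.000615=0.13867; next y=7/10·0.445935+1·0.13867≈0.450825
n=7: y≈0.450825, sp=4, e=sp−y≈3.549176; I≈7.935191, D=e−e_prev≈2.995111; u=1/4·3.549176+0·7.935191+1/4·2.995111≈1.636072; next y=7/10·0.450825+1·1.636072≈1.951649
n=8: y≈1.951649, sp=4, e=sp−y≈2.048351; I≈9.983542, D=e−e_prev≈-1.500824; u=1/4·2.048351+0·9.983542+1/4·(-1.500824)≈0.136882; next y=7/10·1.951649+1·0.136882≈1.503036
n=9: y≈1.503036, sp=4, e=sp−y≈2.496964; I≈12.480506, D=e−e_prev≈0.448613; u=1/4·2.496964+0·12.480506+1/4·0.448613≈0.736394; next y=7/10·1.503036+1·0.736394≈1.788519
n=10: y≈1.788519, sp=5, e=sp−y≈3.211481; I≈15.691987, D=e−e_prev≈0.714517; u=1/4·3.211481+0·15.691987+1/4·0.714517≈0.981499; next y=7/10·1.788519+1·0.981499≈2.233463
n=11: y≈2.233463, sp=5, e=sp−y≈2.766537; I≈18.458524, D=e−e_prev≈-0.444943; u=1/4·2.766537+0·18.458524+1/4·(-0.444943)≈0.580398; next y=7/10·2.233463+1·0.580398≈2.143822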